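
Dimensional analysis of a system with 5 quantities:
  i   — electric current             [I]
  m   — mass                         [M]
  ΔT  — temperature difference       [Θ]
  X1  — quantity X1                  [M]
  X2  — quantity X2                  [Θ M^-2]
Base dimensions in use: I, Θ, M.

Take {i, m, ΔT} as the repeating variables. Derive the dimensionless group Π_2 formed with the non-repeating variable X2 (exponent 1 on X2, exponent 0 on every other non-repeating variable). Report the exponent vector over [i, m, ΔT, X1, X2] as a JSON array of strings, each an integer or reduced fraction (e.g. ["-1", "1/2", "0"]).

["0", "2", "-1", "0", "1"]

Exponent matrix [I,Θ,M] × [i,m,ΔT,X1,X2]:
  I: [ 1  0  0  0  0]
  Θ: [ 0  0  1  0  1]
  M: [ 0  1  0  1 -2]
RREF → pivots at {i,m,ΔT} ⇒ r = 3
Pivot set = {i,m,ΔT}, free = {X1,X2}
RREF:
  r0: [   1    0    0    0    0]
  r1: [   0    1    0    1   -2]
  r2: [   0    0    1    0    1]
Fix exponent of X2 at 1, X1 at 0; solve each RREF row for its pivot's exponent:
  r0: exp(i) + (0)·1 = 0 ⇒ exp(i) = 0
  r1: exp(m) + (-2)·1 = 0 ⇒ exp(m) = 2
  r2: exp(ΔT) + (1)·1 = 0 ⇒ exp(ΔT) = -1
Π_2 = m^2 · ΔT^-1 · X2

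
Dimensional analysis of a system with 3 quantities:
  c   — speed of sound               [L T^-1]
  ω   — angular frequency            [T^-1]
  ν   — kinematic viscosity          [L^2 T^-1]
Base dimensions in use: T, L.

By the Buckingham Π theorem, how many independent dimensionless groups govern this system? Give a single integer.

Dimensional matrix (T×L by c×ω×ν):
  T: [-1 -1 -1]
  L: [ 1  0  2]
Row reduction gives pivot columns c,ω; rank = 2
Π count = n − r = 3 − 2 = 1

1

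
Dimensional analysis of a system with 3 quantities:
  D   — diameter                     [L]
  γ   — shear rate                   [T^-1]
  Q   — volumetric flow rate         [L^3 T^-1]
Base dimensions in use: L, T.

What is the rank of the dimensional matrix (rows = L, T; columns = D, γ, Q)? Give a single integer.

2

Dimensional matrix (L×T by D×γ×Q):
  L: [ 1  0  3]
  T: [ 0 -1 -1]
RREF → pivots at {D,γ} ⇒ r = 2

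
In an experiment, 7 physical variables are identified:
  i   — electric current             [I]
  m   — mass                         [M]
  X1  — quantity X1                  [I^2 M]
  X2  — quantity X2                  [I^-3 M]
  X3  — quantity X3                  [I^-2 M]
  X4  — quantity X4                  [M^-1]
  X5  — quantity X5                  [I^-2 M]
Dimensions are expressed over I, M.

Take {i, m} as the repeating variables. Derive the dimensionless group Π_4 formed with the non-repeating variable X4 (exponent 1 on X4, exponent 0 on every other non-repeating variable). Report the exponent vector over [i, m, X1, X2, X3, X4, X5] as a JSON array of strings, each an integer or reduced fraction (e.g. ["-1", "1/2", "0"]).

["0", "1", "0", "0", "0", "1", "0"]

Write exponents as rows I,M / cols i,m,X1,X2,X3,X4,X5:
  I: [ 1  0  2 -3 -2  0 -2]
  M: [ 0  1  1  1  1 -1  1]
Row reduction gives pivot columns i,m; rank = 2
Pivot set = {i,m}, free = {X1,X2,X3,X4,X5}
RREF:
  r0: [   1    0    2   -3   -2    0   -2]
  r1: [   0    1    1    1    1   -1    1]
Fix exponent of X4 at 1, X1 at 0, X2 at 0, X3 at 0, X5 at 0; solve each RREF row for its pivot's exponent:
  r0: exp(i) + (0)·1 = 0 ⇒ exp(i) = 0
  r1: exp(m) + (-1)·1 = 0 ⇒ exp(m) = 1
Π_4 = m · X4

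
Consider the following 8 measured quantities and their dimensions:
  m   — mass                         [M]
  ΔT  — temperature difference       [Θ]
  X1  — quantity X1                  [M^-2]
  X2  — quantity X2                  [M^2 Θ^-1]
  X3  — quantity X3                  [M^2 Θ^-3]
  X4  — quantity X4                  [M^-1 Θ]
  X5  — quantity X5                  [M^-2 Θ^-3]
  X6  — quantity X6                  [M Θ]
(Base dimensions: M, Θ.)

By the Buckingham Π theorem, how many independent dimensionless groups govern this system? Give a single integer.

Dimensional matrix (M×Θ by m×ΔT×X1×X2×X3×X4×X5×X6):
  M: [ 1  0 -2  2  2 -1 -2  1]
  Θ: [ 0  1  0 -1 -3  1 -3  1]
Row reduction gives pivot columns m,ΔT; rank = 2
8 vars − rank 2 = 6 Π groups

6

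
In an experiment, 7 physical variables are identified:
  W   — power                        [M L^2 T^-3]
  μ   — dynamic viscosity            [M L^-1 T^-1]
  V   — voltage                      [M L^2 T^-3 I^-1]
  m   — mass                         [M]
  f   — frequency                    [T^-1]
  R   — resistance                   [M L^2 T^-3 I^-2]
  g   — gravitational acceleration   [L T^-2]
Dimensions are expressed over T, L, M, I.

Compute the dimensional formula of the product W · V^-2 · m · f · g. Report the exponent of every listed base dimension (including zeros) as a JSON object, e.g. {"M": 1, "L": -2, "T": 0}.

{"T": 0, "L": -1, "M": 0, "I": 2}

Write exponents as rows T,L,M,I / cols W,μ,V,m,f,R,g:
  T: [-3 -1 -3  0 -1 -3 -2]
  L: [ 2 -1  2  0  0  2  1]
  M: [ 1  1  1  1  0  1  0]
  I: [ 0  0 -1  0  0 -2  0]
  [T]: (1)·-3+(-2)·-3+(1)·0+(1)·-1+(1)·-2 = 0
  [L]: (1)·2+(-2)·2+(1)·0+(1)·0+(1)·1 = -1
  [M]: (1)·1+(-2)·1+(1)·1+(1)·0+(1)·0 = 0
  [I]: (1)·0+(-2)·-1+(1)·0+(1)·0+(1)·0 = 2
⇒ L^-1 I^2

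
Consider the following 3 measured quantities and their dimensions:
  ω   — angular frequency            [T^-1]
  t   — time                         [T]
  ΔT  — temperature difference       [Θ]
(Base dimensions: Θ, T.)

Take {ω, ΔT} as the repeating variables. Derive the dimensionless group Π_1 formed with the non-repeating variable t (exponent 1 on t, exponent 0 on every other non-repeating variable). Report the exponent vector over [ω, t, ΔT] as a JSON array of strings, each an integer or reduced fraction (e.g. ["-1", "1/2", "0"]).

Dimensional matrix (Θ×T by ω×t×ΔT):
  Θ: [ 0  0  1]
  T: [-1  1  0]
Row reduction gives pivot columns ω,ΔT; rank = 2
Repeat: ω,ΔT; free: t
RREF:
  r0: [   1   -1    0]
  r1: [   0    0    1]
Fix exponent of t at 1; solve each RREF row for its pivot's exponent:
  r0: exp(ω) + (-1)·1 = 0 ⇒ exp(ω) = 1
  r1: exp(ΔT) + (0)·1 = 0 ⇒ exp(ΔT) = 0
Π_1 = ω · t

["1", "1", "0"]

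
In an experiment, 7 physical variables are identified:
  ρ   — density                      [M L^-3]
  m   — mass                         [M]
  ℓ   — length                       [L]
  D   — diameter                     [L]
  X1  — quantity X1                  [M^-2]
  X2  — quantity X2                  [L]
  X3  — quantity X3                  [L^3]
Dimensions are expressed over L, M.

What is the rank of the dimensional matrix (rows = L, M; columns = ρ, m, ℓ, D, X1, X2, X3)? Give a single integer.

2

Exponent matrix [L,M] × [ρ,m,ℓ,D,X1,X2,X3]:
  L: [-3  0  1  1  0  1  3]
  M: [ 1  1  0  0 -2  0  0]
RREF → pivots at {ρ,m} ⇒ r = 2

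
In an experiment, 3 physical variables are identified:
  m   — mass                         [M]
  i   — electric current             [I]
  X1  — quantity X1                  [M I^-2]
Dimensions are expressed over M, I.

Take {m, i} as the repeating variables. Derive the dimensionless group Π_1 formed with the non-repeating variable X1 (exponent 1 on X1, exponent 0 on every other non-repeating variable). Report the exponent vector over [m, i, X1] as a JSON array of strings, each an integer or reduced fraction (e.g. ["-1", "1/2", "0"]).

Exponent matrix [M,I] × [m,i,X1]:
  M: [ 1  0  1]
  I: [ 0  1 -2]
Row reduction gives pivot columns m,i; rank = 2
Repeat: m,i; free: X1
RREF:
  r0: [   1    0    1]
  r1: [   0    1   -2]
Fix exponent of X1 at 1; solve each RREF row for its pivot's exponent:
  r0: exp(m) + (1)·1 = 0 ⇒ exp(m) = -1
  r1: exp(i) + (-2)·1 = 0 ⇒ exp(i) = 2
Π_1 = m^-1 · i^2 · X1

["-1", "2", "1"]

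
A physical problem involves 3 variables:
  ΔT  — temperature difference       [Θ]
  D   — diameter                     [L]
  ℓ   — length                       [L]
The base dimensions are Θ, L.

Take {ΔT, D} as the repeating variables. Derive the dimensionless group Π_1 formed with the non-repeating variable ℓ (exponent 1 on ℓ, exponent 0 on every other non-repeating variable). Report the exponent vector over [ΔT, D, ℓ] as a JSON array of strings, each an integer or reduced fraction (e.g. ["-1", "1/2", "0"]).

Exponent matrix [Θ,L] × [ΔT,D,ℓ]:
  Θ: [ 1  0  0]
  L: [ 0  1  1]
Row reduction gives pivot columns ΔT,D; rank = 2
Pivot set = {ΔT,D}, free = {ℓ}
RREF:
  r0: [   1    0    0]
  r1: [   0    1    1]
Fix exponent of ℓ at 1; solve each RREF row for its pivot's exponent:
  r0: exp(ΔT) + (0)·1 = 0 ⇒ exp(ΔT) = 0
  r1: exp(D) + (1)·1 = 0 ⇒ exp(D) = -1
Π_1 = D^-1 · ℓ

["0", "-1", "1"]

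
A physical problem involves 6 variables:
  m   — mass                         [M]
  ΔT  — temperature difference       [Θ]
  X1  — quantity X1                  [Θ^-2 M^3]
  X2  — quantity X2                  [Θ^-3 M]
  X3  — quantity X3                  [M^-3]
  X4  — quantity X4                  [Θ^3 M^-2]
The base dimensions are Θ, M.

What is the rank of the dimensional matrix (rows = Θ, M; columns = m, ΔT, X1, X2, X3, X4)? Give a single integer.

Dimensional matrix (Θ×M by m×ΔT×X1×X2×X3×X4):
  Θ: [ 0  1 -2 -3  0  3]
  M: [ 1  0  3  1 -3 -2]
Echelon form has 2 nonzero rows (pivots: m,ΔT)

2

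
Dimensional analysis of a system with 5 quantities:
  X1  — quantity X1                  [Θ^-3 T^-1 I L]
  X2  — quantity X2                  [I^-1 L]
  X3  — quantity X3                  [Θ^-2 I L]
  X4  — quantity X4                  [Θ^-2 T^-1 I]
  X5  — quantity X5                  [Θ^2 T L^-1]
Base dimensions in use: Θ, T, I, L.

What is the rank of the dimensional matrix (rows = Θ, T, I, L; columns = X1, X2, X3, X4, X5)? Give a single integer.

Exponent matrix [Θ,T,I,L] × [X1,X2,X3,X4,X5]:
  Θ: [-3  0 -2 -2  2]
  T: [-1  0  0 -1  1]
  I: [ 1 -1  1  1  0]
  L: [ 1  1  1  0 -1]
Echelon form has 3 nonzero rows (pivots: X1,X2,X3)

3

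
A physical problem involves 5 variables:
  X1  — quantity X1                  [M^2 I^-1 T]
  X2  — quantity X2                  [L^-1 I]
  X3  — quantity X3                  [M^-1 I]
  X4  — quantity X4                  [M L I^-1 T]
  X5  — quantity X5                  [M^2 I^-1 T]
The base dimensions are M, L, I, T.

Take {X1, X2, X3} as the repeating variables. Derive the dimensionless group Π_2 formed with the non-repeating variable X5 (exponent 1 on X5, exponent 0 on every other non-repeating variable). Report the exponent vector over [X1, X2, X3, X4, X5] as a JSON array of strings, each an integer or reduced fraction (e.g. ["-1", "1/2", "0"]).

Write exponents as rows M,L,I,T / cols X1,X2,X3,X4,X5:
  M: [ 2  0 -1  1  2]
  L: [ 0 -1  0  1  0]
  I: [-1  1  1 -1 -1]
  T: [ 1  0  0  1  1]
Echelon form has 3 nonzero rows (pivots: X1,X2,X3)
Pivot set = {X1,X2,X3}, free = {X4,X5}
RREF:
  r0: [   1    0    0    1    1]
  r1: [   0    1    0   -1    0]
  r2: [   0    0    1    1    0]
  r3: [   0    0    0    0    0]
Fix exponent of X5 at 1, X4 at 0; solve each RREF row for its pivot's exponent:
  r0: exp(X1) + (1)·1 = 0 ⇒ exp(X1) = -1
  r1: exp(X2) + (0)·1 = 0 ⇒ exp(X2) = 0
  r2: exp(X3) + (0)·1 = 0 ⇒ exp(X3) = 0
Π_2 = X1^-1 · X5

["-1", "0", "0", "0", "1"]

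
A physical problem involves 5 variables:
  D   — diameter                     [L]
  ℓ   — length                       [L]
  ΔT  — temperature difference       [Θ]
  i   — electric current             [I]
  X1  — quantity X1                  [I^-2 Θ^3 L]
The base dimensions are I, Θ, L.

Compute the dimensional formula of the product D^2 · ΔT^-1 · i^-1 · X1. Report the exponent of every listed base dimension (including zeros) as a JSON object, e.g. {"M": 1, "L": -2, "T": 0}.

Exponent matrix [I,Θ,L] × [D,ℓ,ΔT,i,X1]:
  I: [ 0  0  0  1 -2]
  Θ: [ 0  0  1  0  3]
  L: [ 1  1  0  0  1]
  [I]: (2)·0+(-1)·0+(-1)·1+(1)·-2 = -3
  [Θ]: (2)·0+(-1)·1+(-1)·0+(1)·3 = 2
  [L]: (2)·1+(-1)·0+(-1)·0+(1)·1 = 3
⇒ I^-3 Θ^2 L^3

{"I": -3, "Θ": 2, "L": 3}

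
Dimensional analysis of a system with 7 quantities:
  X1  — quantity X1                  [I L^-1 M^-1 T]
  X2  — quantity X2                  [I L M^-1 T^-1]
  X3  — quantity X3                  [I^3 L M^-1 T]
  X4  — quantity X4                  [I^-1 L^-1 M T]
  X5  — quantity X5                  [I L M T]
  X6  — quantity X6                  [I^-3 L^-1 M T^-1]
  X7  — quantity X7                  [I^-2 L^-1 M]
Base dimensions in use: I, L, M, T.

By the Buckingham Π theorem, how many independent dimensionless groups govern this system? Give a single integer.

4

Exponent matrix [I,L,M,T] × [X1,X2,X3,X4,X5,X6,X7]:
  I: [ 1  1  3 -1  1 -3 -2]
  L: [-1  1  1 -1  1 -1 -1]
  M: [-1 -1 -1  1  1  1  1]
  T: [ 1 -1  1  1  1 -1  0]
Echelon form has 3 nonzero rows (pivots: X1,X2,X3)
7 vars − rank 3 = 4 Π groups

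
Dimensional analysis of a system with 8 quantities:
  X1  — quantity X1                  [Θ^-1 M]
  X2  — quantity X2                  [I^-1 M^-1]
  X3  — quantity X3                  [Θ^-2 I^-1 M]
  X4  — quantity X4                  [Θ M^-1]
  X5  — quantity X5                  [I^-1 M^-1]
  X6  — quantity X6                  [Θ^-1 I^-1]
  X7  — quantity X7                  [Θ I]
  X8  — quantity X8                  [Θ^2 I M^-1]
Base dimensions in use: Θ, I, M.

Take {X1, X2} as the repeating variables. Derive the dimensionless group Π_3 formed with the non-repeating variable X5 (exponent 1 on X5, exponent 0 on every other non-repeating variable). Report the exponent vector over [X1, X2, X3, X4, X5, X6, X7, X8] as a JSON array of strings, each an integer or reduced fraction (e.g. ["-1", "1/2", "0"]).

Dimensional matrix (Θ×I×M by X1×X2×X3×X4×X5×X6×X7×X8):
  Θ: [-1  0 -2  1  0 -1  1  2]
  I: [ 0 -1 -1  0 -1 -1  1  1]
  M: [ 1 -1  1 -1 -1  0  0 -1]
Echelon form has 2 nonzero rows (pivots: X1,X2)
Repeat: X1,X2; free: X3,X4,X5,X6,X7,X8
RREF:
  r0: [   1    0    2   -1    0    1   -1   -2]
  r1: [   0    1    1    0    1    1   -1   -1]
  r2: [   0    0    0    0    0    0    0    0]
Fix exponent of X5 at 1, X3 at 0, X4 at 0, X6 at 0, X7 at 0, X8 at 0; solve each RREF row for its pivot's exponent:
  r0: exp(X1) + (0)·1 = 0 ⇒ exp(X1) = 0
  r1: exp(X2) + (1)·1 = 0 ⇒ exp(X2) = -1
Π_3 = X2^-1 · X5

["0", "-1", "0", "0", "1", "0", "0", "0"]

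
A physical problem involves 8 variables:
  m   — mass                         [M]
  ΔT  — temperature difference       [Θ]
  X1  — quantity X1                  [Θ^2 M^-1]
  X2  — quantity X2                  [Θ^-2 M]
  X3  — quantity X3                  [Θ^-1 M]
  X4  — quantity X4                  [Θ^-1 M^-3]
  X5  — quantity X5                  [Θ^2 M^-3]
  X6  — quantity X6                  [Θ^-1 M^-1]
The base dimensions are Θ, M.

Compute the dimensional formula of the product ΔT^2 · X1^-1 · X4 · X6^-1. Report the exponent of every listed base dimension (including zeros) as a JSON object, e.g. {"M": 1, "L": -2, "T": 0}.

{"Θ": 0, "M": -1}

Dimensional matrix (Θ×M by m×ΔT×X1×X2×X3×X4×X5×X6):
  Θ: [ 0  1  2 -2 -1 -1  2 -1]
  M: [ 1  0 -1  1  1 -3 -3 -1]
  [Θ]: (2)·1+(-1)·2+(1)·-1+(-1)·-1 = 0
  [M]: (2)·0+(-1)·-1+(1)·-3+(-1)·-1 = -1
⇒ M^-1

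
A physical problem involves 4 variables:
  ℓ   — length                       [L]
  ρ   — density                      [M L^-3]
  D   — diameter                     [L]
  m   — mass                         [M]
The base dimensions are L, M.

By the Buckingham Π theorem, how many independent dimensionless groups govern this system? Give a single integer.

2

Dimensional matrix (L×M by ℓ×ρ×D×m):
  L: [ 1 -3  1  0]
  M: [ 0  1  0  1]
Row reduction gives pivot columns ℓ,ρ; rank = 2
Π count = n − r = 4 − 2 = 2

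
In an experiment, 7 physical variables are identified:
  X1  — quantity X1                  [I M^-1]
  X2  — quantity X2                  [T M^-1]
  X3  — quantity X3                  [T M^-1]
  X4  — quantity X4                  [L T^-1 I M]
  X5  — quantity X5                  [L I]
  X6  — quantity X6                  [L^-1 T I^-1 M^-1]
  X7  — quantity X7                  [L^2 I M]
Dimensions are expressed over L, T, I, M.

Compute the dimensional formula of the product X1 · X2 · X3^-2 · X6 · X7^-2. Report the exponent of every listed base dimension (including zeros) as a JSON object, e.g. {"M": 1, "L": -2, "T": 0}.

Exponent matrix [L,T,I,M] × [X1,X2,X3,X4,X5,X6,X7]:
  L: [ 0  0  0  1  1 -1  2]
  T: [ 0  1  1 -1  0  1  0]
  I: [ 1  0  0  1  1 -1  1]
  M: [-1 -1 -1  1  0 -1  1]
  [L]: (1)·0+(1)·0+(-2)·0+(1)·-1+(-2)·2 = -5
  [T]: (1)·0+(1)·1+(-2)·1+(1)·1+(-2)·0 = 0
  [I]: (1)·1+(1)·0+(-2)·0+(1)·-1+(-2)·1 = -2
  [M]: (1)·-1+(1)·-1+(-2)·-1+(1)·-1+(-2)·1 = -3
⇒ L^-5 I^-2 M^-3

{"L": -5, "T": 0, "I": -2, "M": -3}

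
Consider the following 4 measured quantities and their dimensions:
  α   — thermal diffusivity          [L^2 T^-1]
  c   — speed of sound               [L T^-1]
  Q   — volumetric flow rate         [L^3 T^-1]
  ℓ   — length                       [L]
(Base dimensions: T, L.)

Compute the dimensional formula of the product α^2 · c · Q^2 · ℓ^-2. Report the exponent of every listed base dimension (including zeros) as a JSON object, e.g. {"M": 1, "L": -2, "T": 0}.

Write exponents as rows T,L / cols α,c,Q,ℓ:
  T: [-1 -1 -1  0]
  L: [ 2  1  3  1]
  [T]: (2)·-1+(1)·-1+(2)·-1+(-2)·0 = -5
  [L]: (2)·2+(1)·1+(2)·3+(-2)·1 = 9
⇒ T^-5 L^9

{"T": -5, "L": 9}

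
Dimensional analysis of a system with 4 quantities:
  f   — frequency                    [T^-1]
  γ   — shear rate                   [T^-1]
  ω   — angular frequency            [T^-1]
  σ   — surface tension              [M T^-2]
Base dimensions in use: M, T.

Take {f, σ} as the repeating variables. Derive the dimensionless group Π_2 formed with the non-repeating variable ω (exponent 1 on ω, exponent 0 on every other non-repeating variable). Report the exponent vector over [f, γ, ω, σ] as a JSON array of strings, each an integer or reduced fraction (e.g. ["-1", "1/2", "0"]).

Write exponents as rows M,T / cols f,γ,ω,σ:
  M: [ 0  0  0  1]
  T: [-1 -1 -1 -2]
Echelon form has 2 nonzero rows (pivots: f,σ)
Repeat: f,σ; free: γ,ω
RREF:
  r0: [   1    1    1    0]
  r1: [   0    0    0    1]
Fix exponent of ω at 1, γ at 0; solve each RREF row for its pivot's exponent:
  r0: exp(f) + (1)·1 = 0 ⇒ exp(f) = -1
  r1: exp(σ) + (0)·1 = 0 ⇒ exp(σ) = 0
Π_2 = f^-1 · ω

["-1", "0", "1", "0"]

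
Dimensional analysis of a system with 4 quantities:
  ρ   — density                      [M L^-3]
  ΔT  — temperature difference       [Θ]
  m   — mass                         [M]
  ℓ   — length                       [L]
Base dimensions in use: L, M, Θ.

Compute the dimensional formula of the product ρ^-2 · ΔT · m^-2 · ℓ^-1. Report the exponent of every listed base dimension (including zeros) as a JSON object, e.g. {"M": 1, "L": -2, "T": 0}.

{"L": 5, "M": -4, "Θ": 1}

Dimensional matrix (L×M×Θ by ρ×ΔT×m×ℓ):
  L: [-3  0  0  1]
  M: [ 1  0  1  0]
  Θ: [ 0  1  0  0]
  [L]: (-2)·-3+(1)·0+(-2)·0+(-1)·1 = 5
  [M]: (-2)·1+(1)·0+(-2)·1+(-1)·0 = -4
  [Θ]: (-2)·0+(1)·1+(-2)·0+(-1)·0 = 1
⇒ L^5 M^-4 Θ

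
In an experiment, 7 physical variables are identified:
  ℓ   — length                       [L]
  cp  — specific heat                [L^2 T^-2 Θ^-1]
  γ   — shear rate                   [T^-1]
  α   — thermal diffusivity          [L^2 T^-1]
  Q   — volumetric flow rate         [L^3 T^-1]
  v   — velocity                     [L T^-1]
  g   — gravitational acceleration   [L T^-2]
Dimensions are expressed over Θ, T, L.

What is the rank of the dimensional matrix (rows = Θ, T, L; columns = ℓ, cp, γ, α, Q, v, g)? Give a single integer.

Exponent matrix [Θ,T,L] × [ℓ,cp,γ,α,Q,v,g]:
  Θ: [ 0 -1  0  0  0  0  0]
  T: [ 0 -2 -1 -1 -1 -1 -2]
  L: [ 1  2  0  2  3  1  1]
Echelon form has 3 nonzero rows (pivots: ℓ,cp,γ)

3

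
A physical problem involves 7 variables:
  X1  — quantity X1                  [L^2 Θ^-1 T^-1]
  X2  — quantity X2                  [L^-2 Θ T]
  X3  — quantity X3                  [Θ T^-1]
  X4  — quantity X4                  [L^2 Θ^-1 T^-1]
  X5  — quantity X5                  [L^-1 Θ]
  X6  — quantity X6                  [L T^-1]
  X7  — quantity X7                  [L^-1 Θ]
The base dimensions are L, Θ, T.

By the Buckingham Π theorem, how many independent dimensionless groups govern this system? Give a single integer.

5

Dimensional matrix (L×Θ×T by X1×X2×X3×X4×X5×X6×X7):
  L: [ 2 -2  0  2 -1  1 -1]
  Θ: [-1  1  1 -1  1  0  1]
  T: [-1  1 -1 -1  0 -1  0]
RREF → pivots at {X1,X3} ⇒ r = 2
Π count = n − r = 7 − 2 = 5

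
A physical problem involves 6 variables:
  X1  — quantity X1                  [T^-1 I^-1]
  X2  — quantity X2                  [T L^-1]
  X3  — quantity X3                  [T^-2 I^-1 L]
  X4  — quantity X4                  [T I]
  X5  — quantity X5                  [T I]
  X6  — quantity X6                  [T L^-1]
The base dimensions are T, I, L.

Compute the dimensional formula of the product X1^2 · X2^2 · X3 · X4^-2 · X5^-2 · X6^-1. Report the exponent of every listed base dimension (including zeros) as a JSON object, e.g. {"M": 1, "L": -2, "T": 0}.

{"T": -7, "I": -7, "L": 0}

Write exponents as rows T,I,L / cols X1,X2,X3,X4,X5,X6:
  T: [-1  1 -2  1  1  1]
  I: [-1  0 -1  1  1  0]
  L: [ 0 -1  1  0  0 -1]
  [T]: (2)·-1+(2)·1+(1)·-2+(-2)·1+(-2)·1+(-1)·1 = -7
  [I]: (2)·-1+(2)·0+(1)·-1+(-2)·1+(-2)·1+(-1)·0 = -7
  [L]: (2)·0+(2)·-1+(1)·1+(-2)·0+(-2)·0+(-1)·-1 = 0
⇒ T^-7 I^-7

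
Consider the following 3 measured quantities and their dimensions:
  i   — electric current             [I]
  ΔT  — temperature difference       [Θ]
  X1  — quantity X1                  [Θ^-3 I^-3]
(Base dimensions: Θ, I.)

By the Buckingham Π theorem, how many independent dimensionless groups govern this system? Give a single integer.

1

Dimensional matrix (Θ×I by i×ΔT×X1):
  Θ: [ 0  1 -3]
  I: [ 1  0 -3]
RREF → pivots at {i,ΔT} ⇒ r = 2
3 vars − rank 2 = 1 Π group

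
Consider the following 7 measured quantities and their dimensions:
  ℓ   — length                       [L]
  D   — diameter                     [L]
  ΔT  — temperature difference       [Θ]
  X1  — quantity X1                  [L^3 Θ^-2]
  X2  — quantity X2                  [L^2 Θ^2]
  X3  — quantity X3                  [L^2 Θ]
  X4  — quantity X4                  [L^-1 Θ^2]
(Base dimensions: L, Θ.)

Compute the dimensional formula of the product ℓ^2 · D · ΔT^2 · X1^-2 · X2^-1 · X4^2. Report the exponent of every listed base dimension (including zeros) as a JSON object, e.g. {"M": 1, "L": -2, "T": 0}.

Write exponents as rows L,Θ / cols ℓ,D,ΔT,X1,X2,X3,X4:
  L: [ 1  1  0  3  2  2 -1]
  Θ: [ 0  0  1 -2  2  1  2]
  [L]: (2)·1+(1)·1+(2)·0+(-2)·3+(-1)·2+(2)·-1 = -7
  [Θ]: (2)·0+(1)·0+(2)·1+(-2)·-2+(-1)·2+(2)·2 = 8
⇒ L^-7 Θ^8

{"L": -7, "Θ": 8}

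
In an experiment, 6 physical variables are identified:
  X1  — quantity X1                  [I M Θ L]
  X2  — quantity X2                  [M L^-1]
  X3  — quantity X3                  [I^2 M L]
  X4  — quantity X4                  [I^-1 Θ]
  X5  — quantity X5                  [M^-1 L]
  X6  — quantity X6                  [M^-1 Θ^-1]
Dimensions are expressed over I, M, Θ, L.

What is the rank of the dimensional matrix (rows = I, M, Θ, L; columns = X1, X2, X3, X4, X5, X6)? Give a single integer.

Write exponents as rows I,M,Θ,L / cols X1,X2,X3,X4,X5,X6:
  I: [ 1  0  2 -1  0  0]
  M: [ 1  1  1  0 -1 -1]
  Θ: [ 1  0  0  1  0 -1]
  L: [ 1 -1  1  0  1  0]
Row reduction gives pivot columns X1,X2,X3; rank = 3

3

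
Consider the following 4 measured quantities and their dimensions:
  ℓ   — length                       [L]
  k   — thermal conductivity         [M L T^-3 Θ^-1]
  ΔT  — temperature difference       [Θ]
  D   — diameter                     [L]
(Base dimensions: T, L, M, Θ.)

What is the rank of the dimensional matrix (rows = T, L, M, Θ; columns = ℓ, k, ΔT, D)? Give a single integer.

Dimensional matrix (T×L×M×Θ by ℓ×k×ΔT×D):
  T: [ 0 -3  0  0]
  L: [ 1  1  0  1]
  M: [ 0  1  0  0]
  Θ: [ 0 -1  1  0]
Echelon form has 3 nonzero rows (pivots: ℓ,k,ΔT)

3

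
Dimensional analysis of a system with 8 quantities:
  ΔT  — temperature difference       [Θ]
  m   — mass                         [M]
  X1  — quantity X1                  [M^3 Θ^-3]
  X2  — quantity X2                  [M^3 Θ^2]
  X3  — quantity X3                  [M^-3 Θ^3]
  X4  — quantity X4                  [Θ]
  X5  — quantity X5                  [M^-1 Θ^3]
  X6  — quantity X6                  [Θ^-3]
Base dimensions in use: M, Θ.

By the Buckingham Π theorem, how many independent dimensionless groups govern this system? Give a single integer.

6

Write exponents as rows M,Θ / cols ΔT,m,X1,X2,X3,X4,X5,X6:
  M: [ 0  1  3  3 -3  0 -1  0]
  Θ: [ 1  0 -3  2  3  1  3 -3]
RREF → pivots at {ΔT,m} ⇒ r = 2
Π count = n − r = 8 − 2 = 6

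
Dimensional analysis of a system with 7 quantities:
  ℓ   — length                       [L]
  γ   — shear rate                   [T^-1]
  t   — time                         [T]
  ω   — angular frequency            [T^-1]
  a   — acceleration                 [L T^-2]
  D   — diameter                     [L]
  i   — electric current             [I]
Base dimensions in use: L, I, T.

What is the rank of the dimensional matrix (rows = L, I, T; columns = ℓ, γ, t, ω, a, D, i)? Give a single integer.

3

Write exponents as rows L,I,T / cols ℓ,γ,t,ω,a,D,i:
  L: [ 1  0  0  0  1  1  0]
  I: [ 0  0  0  0  0  0  1]
  T: [ 0 -1  1 -1 -2  0  0]
Row reduction gives pivot columns ℓ,γ,i; rank = 3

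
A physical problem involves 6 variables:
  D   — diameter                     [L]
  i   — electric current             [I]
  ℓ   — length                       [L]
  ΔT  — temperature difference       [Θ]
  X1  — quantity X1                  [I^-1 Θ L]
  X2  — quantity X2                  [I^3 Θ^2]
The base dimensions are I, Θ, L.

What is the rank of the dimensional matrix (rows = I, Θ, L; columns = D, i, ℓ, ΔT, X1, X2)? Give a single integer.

3

Exponent matrix [I,Θ,L] × [D,i,ℓ,ΔT,X1,X2]:
  I: [ 0  1  0  0 -1  3]
  Θ: [ 0  0  0  1  1  2]
  L: [ 1  0  1  0  1  0]
Row reduction gives pivot columns D,i,ΔT; rank = 3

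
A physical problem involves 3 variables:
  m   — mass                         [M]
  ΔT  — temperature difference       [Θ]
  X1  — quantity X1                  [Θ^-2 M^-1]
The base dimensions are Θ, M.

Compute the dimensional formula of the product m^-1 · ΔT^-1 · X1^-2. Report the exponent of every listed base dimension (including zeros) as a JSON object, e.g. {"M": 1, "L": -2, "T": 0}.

{"Θ": 3, "M": 1}

Exponent matrix [Θ,M] × [m,ΔT,X1]:
  Θ: [ 0  1 -2]
  M: [ 1  0 -1]
  [Θ]: (-1)·0+(-1)·1+(-2)·-2 = 3
  [M]: (-1)·1+(-1)·0+(-2)·-1 = 1
⇒ Θ^3 M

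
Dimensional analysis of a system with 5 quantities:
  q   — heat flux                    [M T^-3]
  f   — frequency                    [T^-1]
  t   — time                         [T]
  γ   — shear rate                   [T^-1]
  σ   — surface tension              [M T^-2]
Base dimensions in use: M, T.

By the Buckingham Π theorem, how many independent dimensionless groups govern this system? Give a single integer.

Exponent matrix [M,T] × [q,f,t,γ,σ]:
  M: [ 1  0  0  0  1]
  T: [-3 -1  1 -1 -2]
RREF → pivots at {q,f} ⇒ r = 2
5 vars − rank 2 = 3 Π groups

3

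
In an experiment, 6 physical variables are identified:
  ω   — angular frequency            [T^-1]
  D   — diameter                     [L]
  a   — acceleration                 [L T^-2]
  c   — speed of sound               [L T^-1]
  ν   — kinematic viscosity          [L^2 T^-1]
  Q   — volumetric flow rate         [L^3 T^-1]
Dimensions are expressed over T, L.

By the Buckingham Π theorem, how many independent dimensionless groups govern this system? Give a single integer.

Dimensional matrix (T×L by ω×D×a×c×ν×Q):
  T: [-1  0 -2 -1 -1 -1]
  L: [ 0  1  1  1  2  3]
Echelon form has 2 nonzero rows (pivots: ω,D)
Π count = n − r = 6 − 2 = 4

4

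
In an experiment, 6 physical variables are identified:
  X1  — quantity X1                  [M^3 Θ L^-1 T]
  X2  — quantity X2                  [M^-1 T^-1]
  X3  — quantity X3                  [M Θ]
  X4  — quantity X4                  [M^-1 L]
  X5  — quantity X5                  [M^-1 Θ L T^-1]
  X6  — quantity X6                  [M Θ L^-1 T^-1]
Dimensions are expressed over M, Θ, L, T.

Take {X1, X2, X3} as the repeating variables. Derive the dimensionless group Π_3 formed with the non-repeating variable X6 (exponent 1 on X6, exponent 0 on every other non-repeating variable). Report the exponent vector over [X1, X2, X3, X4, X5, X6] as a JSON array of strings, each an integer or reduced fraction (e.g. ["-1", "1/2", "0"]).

["-1", "-2", "0", "0", "0", "1"]

Dimensional matrix (M×Θ×L×T by X1×X2×X3×X4×X5×X6):
  M: [ 3 -1  1 -1 -1  1]
  Θ: [ 1  0  1  0  1  1]
  L: [-1  0  0  1  1 -1]
  T: [ 1 -1  0  0 -1 -1]
Row reduction gives pivot columns X1,X2,X3; rank = 3
Repeat: X1,X2,X3; free: X4,X5,X6
RREF:
  r0: [   1    0    0   -1   -1    1]
  r1: [   0    1    0   -1    0    2]
  r2: [   0    0    1    1    2    0]
  r3: [   0    0    0    0    0    0]
Fix exponent of X6 at 1, X4 at 0, X5 at 0; solve each RREF row for its pivot's exponent:
  r0: exp(X1) + (1)·1 = 0 ⇒ exp(X1) = -1
  r1: exp(X2) + (2)·1 = 0 ⇒ exp(X2) = -2
  r2: exp(X3) + (0)·1 = 0 ⇒ exp(X3) = 0
Π_3 = X1^-1 · X2^-2 · X6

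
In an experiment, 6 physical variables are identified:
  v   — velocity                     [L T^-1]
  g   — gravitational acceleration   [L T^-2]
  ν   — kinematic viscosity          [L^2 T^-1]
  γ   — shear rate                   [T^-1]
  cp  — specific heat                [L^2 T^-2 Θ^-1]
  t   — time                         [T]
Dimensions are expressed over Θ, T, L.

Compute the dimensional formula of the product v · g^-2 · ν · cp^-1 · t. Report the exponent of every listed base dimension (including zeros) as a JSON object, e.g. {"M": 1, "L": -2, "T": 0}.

Write exponents as rows Θ,T,L / cols v,g,ν,γ,cp,t:
  Θ: [ 0  0  0  0 -1  0]
  T: [-1 -2 -1 -1 -2  1]
  L: [ 1  1  2  0  2  0]
  [Θ]: (1)·0+(-2)·0+(1)·0+(-1)·-1+(1)·0 = 1
  [T]: (1)·-1+(-2)·-2+(1)·-1+(-1)·-2+(1)·1 = 5
  [L]: (1)·1+(-2)·1+(1)·2+(-1)·2+(1)·0 = -1
⇒ Θ T^5 L^-1

{"Θ": 1, "T": 5, "L": -1}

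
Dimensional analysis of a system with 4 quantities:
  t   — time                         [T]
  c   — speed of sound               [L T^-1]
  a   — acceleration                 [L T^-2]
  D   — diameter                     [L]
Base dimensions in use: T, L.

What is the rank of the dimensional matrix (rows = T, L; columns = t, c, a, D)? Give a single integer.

2

Write exponents as rows T,L / cols t,c,a,D:
  T: [ 1 -1 -2  0]
  L: [ 0  1  1  1]
Row reduction gives pivot columns t,c; rank = 2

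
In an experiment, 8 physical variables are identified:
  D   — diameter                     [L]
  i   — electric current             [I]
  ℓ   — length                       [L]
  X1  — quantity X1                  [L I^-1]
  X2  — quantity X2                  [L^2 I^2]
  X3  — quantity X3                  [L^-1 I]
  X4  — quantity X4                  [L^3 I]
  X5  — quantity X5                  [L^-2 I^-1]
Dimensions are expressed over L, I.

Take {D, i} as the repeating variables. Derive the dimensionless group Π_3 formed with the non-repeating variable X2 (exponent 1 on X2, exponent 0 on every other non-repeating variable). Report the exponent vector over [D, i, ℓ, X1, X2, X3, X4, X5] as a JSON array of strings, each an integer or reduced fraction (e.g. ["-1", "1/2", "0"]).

["-2", "-2", "0", "0", "1", "0", "0", "0"]

Exponent matrix [L,I] × [D,i,ℓ,X1,X2,X3,X4,X5]:
  L: [ 1  0  1  1  2 -1  3 -2]
  I: [ 0  1  0 -1  2  1  1 -1]
RREF → pivots at {D,i} ⇒ r = 2
Pivot set = {D,i}, free = {ℓ,X1,X2,X3,X4,X5}
RREF:
  r0: [   1    0    1    1    2   -1    3   -2]
  r1: [   0    1    0   -1    2    1    1   -1]
Fix exponent of X2 at 1, ℓ at 0, X1 at 0, X3 at 0, X4 at 0, X5 at 0; solve each RREF row for its pivot's exponent:
  r0: exp(D) + (2)·1 = 0 ⇒ exp(D) = -2
  r1: exp(i) + (2)·1 = 0 ⇒ exp(i) = -2
Π_3 = D^-2 · i^-2 · X2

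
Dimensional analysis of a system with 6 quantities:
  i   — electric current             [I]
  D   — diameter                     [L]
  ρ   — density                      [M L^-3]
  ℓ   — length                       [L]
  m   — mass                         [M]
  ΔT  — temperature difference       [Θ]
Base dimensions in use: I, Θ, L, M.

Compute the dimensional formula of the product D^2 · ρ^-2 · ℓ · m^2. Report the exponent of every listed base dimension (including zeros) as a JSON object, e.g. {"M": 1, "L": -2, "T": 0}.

Dimensional matrix (I×Θ×L×M by i×D×ρ×ℓ×m×ΔT):
  I: [ 1  0  0  0  0  0]
  Θ: [ 0  0  0  0  0  1]
  L: [ 0  1 -3  1  0  0]
  M: [ 0  0  1  0  1  0]
  [I]: (2)·0+(-2)·0+(1)·0+(2)·0 = 0
  [Θ]: (2)·0+(-2)·0+(1)·0+(2)·0 = 0
  [L]: (2)·1+(-2)·-3+(1)·1+(2)·0 = 9
  [M]: (2)·0+(-2)·1+(1)·0+(2)·1 = 0
⇒ L^9

{"I": 0, "Θ": 0, "L": 9, "M": 0}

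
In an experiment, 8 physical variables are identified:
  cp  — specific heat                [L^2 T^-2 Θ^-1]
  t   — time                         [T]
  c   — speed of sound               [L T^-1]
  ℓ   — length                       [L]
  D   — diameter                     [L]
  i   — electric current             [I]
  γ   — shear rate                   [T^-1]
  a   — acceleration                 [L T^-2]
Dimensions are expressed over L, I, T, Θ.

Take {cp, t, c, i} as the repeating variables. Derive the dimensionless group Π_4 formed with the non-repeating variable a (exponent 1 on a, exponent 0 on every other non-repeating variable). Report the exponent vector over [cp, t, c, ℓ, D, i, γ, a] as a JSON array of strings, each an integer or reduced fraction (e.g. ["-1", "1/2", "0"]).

["0", "1", "-1", "0", "0", "0", "0", "1"]

Write exponents as rows L,I,T,Θ / cols cp,t,c,ℓ,D,i,γ,a:
  L: [ 2  0  1  1  1  0  0  1]
  I: [ 0  0  0  0  0  1  0  0]
  T: [-2  1 -1  0  0  0 -1 -2]
  Θ: [-1  0  0  0  0  0  0  0]
Echelon form has 4 nonzero rows (pivots: cp,t,c,i)
Pivot set = {cp,t,c,i}, free = {ℓ,D,γ,a}
RREF:
  r0: [   1    0    0    0    0    0    0    0]
  r1: [   0    1    0    1    1    0   -1   -1]
  r2: [   0    0    1    1    1    0    0    1]
  r3: [   0    0    0    0    0    1    0    0]
Fix exponent of a at 1, ℓ at 0, D at 0, γ at 0; solve each RREF row for its pivot's exponent:
  r0: exp(cp) + (0)·1 = 0 ⇒ exp(cp) = 0
  r1: exp(t) + (-1)·1 = 0 ⇒ exp(t) = 1
  r2: exp(c) + (1)·1 = 0 ⇒ exp(c) = -1
  r3: exp(i) + (0)·1 = 0 ⇒ exp(i) = 0
Π_4 = t · c^-1 · a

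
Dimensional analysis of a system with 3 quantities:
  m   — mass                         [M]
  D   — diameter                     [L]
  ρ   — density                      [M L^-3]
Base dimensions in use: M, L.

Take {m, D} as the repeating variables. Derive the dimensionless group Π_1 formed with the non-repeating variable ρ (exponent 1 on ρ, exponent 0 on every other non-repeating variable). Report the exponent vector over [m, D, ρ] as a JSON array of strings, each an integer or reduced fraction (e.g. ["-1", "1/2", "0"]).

Dimensional matrix (M×L by m×D×ρ):
  M: [ 1  0  1]
  L: [ 0  1 -3]
Echelon form has 2 nonzero rows (pivots: m,D)
Pivot set = {m,D}, free = {ρ}
RREF:
  r0: [   1    0    1]
  r1: [   0    1   -3]
Fix exponent of ρ at 1; solve each RREF row for its pivot's exponent:
  r0: exp(m) + (1)·1 = 0 ⇒ exp(m) = -1
  r1: exp(D) + (-3)·1 = 0 ⇒ exp(D) = 3
Π_1 = m^-1 · D^3 · ρ

["-1", "3", "1"]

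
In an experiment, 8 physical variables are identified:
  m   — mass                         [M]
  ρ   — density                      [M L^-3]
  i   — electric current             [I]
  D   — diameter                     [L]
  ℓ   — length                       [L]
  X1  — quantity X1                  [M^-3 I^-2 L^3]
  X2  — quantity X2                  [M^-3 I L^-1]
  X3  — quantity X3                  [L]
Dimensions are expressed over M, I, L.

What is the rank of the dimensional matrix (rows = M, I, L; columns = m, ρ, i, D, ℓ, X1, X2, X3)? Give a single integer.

Exponent matrix [M,I,L] × [m,ρ,i,D,ℓ,X1,X2,X3]:
  M: [ 1  1  0  0  0 -3 -3  0]
  I: [ 0  0  1  0  0 -2  1  0]
  L: [ 0 -3  0  1  1  3 -1  1]
Row reduction gives pivot columns m,ρ,i; rank = 3

3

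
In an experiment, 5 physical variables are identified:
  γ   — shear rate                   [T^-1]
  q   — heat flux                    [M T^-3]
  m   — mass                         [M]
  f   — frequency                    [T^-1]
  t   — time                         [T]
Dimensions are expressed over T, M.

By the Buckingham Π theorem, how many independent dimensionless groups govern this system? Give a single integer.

3

Dimensional matrix (T×M by γ×q×m×f×t):
  T: [-1 -3  0 -1  1]
  M: [ 0  1  1  0  0]
RREF → pivots at {γ,q} ⇒ r = 2
5 vars − rank 2 = 3 Π groups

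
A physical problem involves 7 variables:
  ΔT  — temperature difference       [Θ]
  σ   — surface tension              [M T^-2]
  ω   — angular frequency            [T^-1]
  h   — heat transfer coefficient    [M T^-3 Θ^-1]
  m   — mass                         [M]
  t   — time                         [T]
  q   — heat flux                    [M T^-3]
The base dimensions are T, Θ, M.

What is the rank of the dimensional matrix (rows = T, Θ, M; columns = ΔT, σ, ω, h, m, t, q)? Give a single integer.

3

Exponent matrix [T,Θ,M] × [ΔT,σ,ω,h,m,t,q]:
  T: [ 0 -2 -1 -3  0  1 -3]
  Θ: [ 1  0  0 -1  0  0  0]
  M: [ 0  1  0  1  1  0  1]
Row reduction gives pivot columns ΔT,σ,ω; rank = 3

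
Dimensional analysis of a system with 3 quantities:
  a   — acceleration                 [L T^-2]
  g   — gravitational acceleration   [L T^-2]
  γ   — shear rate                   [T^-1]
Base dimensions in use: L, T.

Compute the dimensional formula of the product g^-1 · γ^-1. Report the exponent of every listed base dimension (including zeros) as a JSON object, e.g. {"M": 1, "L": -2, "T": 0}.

{"L": -1, "T": 3}

Exponent matrix [L,T] × [a,g,γ]:
  L: [ 1  1  0]
  T: [-2 -2 -1]
  [L]: (-1)·1+(-1)·0 = -1
  [T]: (-1)·-2+(-1)·-1 = 3
⇒ L^-1 T^3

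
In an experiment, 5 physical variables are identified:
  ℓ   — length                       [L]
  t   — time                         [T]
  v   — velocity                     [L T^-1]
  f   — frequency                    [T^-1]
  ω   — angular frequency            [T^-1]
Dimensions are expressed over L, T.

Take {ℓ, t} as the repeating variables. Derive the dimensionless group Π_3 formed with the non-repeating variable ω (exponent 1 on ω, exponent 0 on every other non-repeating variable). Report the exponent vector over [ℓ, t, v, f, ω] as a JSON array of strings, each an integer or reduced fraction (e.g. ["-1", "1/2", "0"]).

["0", "1", "0", "0", "1"]

Exponent matrix [L,T] × [ℓ,t,v,f,ω]:
  L: [ 1  0  1  0  0]
  T: [ 0  1 -1 -1 -1]
Row reduction gives pivot columns ℓ,t; rank = 2
Pivot set = {ℓ,t}, free = {v,f,ω}
RREF:
  r0: [   1    0    1    0    0]
  r1: [   0    1   -1   -1   -1]
Fix exponent of ω at 1, v at 0, f at 0; solve each RREF row for its pivot's exponent:
  r0: exp(ℓ) + (0)·1 = 0 ⇒ exp(ℓ) = 0
  r1: exp(t) + (-1)·1 = 0 ⇒ exp(t) = 1
Π_3 = t · ω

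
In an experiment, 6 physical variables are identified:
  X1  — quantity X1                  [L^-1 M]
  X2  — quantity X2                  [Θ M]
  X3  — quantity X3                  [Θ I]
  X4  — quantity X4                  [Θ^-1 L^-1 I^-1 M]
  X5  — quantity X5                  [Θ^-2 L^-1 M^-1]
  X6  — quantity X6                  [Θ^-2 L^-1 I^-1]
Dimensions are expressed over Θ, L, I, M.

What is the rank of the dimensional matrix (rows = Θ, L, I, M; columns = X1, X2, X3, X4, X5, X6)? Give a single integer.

Dimensional matrix (Θ×L×I×M by X1×X2×X3×X4×X5×X6):
  Θ: [ 0  1  1 -1 -2 -2]
  L: [-1  0  0 -1 -1 -1]
  I: [ 0  0  1 -1  0 -1]
  M: [ 1  1  0  1 -1  0]
Echelon form has 3 nonzero rows (pivots: X1,X2,X3)

3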